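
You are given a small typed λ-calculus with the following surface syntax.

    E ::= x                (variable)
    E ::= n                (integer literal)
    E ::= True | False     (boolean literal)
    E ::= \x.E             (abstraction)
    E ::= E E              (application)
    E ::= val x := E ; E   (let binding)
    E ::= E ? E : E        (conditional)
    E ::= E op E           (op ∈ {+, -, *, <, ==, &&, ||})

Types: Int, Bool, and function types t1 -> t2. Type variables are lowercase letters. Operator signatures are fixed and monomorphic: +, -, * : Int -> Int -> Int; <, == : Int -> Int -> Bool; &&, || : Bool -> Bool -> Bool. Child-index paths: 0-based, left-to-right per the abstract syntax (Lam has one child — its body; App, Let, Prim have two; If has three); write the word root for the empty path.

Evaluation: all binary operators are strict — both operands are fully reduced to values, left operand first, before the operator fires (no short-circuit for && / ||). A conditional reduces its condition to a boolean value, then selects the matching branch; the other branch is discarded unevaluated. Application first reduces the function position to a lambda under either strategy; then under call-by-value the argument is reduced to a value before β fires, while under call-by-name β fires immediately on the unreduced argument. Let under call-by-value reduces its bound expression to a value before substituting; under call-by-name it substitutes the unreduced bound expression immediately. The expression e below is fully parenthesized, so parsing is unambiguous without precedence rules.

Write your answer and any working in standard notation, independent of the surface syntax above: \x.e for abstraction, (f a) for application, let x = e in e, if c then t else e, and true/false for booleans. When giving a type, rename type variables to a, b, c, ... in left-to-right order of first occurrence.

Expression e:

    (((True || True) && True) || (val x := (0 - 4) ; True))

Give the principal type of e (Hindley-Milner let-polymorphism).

Working:
  unify Bool ~ Bool
  unify Bool ~ Bool
  unify Bool ~ Bool
  unify Bool ~ Bool
  unify Bool ~ Bool
  unify Int ~ Int
  unify Int ~ Int
let x : Int
  unify Bool ~ Bool

Answer: Bool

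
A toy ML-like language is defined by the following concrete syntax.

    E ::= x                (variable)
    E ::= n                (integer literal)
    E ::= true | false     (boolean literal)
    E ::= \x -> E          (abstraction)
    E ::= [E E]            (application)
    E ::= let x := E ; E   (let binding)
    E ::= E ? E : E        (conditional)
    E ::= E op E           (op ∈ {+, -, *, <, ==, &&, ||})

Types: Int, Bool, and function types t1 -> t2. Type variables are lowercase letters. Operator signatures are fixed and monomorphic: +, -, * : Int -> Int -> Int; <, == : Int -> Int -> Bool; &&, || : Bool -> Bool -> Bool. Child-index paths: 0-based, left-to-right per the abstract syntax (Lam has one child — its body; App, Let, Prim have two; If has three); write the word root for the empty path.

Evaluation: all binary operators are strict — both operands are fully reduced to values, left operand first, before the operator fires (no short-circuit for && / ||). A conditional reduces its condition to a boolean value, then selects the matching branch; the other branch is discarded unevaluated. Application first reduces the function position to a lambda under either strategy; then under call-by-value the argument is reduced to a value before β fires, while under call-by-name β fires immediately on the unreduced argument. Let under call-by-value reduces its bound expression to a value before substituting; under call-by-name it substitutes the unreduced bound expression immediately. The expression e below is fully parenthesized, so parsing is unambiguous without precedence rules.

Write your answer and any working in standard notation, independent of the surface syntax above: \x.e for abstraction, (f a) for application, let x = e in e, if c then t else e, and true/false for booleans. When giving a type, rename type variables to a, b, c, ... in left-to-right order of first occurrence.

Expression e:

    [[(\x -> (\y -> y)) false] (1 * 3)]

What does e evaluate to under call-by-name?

Answer: 3

Trace:
step 0: (((\x.(\y.y)) false) (1 * 3))
step 1: [beta@0] ((\y.y) (1 * 3))
step 2: [beta@root] (1 * 3)
step 3: [delta@root] 3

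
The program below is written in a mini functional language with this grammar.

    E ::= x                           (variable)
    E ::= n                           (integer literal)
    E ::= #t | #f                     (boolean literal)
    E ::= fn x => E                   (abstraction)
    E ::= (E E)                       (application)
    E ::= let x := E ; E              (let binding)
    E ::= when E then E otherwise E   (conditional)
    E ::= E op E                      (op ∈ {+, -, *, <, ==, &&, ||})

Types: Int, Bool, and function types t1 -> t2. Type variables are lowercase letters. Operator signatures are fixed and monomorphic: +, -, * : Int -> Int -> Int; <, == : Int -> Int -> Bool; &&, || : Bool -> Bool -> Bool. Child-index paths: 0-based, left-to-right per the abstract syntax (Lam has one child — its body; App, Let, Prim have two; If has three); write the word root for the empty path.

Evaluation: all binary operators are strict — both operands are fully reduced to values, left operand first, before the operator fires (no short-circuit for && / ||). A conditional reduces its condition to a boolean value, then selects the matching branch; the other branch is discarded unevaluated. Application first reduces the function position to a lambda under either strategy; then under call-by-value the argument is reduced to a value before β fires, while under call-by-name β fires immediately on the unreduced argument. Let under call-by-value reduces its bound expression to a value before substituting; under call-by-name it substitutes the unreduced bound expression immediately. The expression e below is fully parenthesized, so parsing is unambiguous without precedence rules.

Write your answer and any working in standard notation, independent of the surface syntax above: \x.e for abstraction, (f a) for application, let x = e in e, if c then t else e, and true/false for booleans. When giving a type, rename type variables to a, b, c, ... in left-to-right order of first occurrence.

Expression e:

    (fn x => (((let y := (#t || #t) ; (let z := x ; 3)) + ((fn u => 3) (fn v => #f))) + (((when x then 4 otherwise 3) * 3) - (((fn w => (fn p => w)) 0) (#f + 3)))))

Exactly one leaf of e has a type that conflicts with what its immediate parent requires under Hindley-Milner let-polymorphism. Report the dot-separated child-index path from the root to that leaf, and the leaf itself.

Working:
  unify Bool ~ Bool
  unify Bool ~ Bool
let y : Bool
x : a
let z : a
  unify Int ~ Int
\u._ : b -> Int
\v._ : c -> Bool
  unify b -> Int ~ (c -> Bool) -> d
  unify b ~ c -> Bool
  unify Int ~ d
_ _ : Int
  unify Int ~ Int
  unify Int ~ Int
x : a
  unify a ~ Bool
  unify Int ~ Int
  unify Int ~ Int
  unify Int ~ Int
  unify Int ~ Int
w : e
\p._ : f -> e
\w._ : e -> f -> e
  unify e -> f -> e ~ Int -> g
  unify e ~ Int
  unify f -> Int ~ g
_ _ : f -> Int
  unify Bool ~ Int
  FAIL: mismatch Bool ~ Int

Answer: 0.1.1.1.0 : false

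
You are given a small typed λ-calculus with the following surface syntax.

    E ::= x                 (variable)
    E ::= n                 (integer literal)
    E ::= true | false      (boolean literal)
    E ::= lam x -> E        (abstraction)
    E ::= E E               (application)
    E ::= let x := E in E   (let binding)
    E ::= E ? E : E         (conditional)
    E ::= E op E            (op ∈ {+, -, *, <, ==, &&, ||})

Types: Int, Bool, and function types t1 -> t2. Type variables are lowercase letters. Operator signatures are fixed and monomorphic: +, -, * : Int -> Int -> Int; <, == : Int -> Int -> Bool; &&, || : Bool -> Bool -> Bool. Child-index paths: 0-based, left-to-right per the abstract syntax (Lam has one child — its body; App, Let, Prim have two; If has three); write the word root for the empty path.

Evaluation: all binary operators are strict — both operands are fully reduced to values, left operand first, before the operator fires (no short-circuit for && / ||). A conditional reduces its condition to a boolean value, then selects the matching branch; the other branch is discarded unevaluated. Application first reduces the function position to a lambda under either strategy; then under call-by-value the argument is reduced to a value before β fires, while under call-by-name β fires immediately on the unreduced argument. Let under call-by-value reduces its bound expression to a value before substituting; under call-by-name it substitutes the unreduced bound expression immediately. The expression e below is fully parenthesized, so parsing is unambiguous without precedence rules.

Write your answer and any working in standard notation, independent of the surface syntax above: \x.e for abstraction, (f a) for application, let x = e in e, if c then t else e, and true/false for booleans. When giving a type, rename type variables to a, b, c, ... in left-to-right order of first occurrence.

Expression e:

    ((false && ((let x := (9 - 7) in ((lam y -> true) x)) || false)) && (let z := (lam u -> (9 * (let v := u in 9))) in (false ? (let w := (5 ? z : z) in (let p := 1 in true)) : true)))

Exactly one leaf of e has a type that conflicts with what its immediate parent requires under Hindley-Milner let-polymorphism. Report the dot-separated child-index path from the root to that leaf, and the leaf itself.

Working:
  unify Bool ~ Bool
  unify Int ~ Int
  unify Int ~ Int
let x : Int
\y._ : a -> Bool
x : Int
  unify a -> Bool ~ Int -> b
  unify a ~ Int
  unify Bool ~ b
_ _ : Bool
  unify Bool ~ Bool
  unify Bool ~ Bool
  unify Bool ~ Bool
  unify Bool ~ Bool
  unify Int ~ Int
u : c
let v : c
  unify Int ~ Int
\u._ : c -> Int
let z : forall. c -> Int
  unify Bool ~ Bool
  unify Int ~ Bool
  FAIL: mismatch Int ~ Bool

Answer: 1.1.1.0.0 : 5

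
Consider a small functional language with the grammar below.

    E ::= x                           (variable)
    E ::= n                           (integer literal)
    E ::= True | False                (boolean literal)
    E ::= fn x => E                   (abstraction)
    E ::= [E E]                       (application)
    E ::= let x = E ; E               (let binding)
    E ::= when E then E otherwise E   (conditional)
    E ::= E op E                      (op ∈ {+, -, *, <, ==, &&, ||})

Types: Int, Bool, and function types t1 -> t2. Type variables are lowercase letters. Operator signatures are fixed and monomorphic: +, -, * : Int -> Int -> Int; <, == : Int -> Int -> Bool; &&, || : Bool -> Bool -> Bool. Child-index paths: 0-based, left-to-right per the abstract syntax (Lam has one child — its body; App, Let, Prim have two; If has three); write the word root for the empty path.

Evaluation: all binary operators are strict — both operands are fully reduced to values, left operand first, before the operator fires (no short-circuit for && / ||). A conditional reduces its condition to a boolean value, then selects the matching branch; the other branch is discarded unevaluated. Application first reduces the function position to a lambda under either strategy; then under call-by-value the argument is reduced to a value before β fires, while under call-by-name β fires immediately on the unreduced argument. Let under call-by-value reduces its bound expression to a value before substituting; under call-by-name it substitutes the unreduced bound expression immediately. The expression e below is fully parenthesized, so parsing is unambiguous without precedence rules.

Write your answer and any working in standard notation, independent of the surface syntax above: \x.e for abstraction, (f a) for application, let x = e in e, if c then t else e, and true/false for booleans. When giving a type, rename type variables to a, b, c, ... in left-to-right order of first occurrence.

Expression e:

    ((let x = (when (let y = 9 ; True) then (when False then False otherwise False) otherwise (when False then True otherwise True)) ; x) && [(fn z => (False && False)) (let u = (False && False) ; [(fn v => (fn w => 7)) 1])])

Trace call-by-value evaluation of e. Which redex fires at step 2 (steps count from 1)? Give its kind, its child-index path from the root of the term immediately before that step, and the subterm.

Answer: if at 0.0 : (if true then (if false then false else false) else (if false then true else true))

Working:
step 0: ((let x = (if (let y = 9 in true) then (if false then false else false) else (if false then true else true)) in x) && ((\z.(false && false)) (let u = (false && false) in ((\v.(\w.7)) 1))))
step 1: [let@0.0.0] ((let x = (if true then (if false then false else false) else (if false then true else true)) in x) && ((\z.(false && false)) (let u = (false && false) in ((\v.(\w.7)) 1))))
step 2: [if@0.0] ((let x = (if false then false else false) in x) && ((\z.(false && false)) (let u = (false && false) in ((\v.(\w.7)) 1))))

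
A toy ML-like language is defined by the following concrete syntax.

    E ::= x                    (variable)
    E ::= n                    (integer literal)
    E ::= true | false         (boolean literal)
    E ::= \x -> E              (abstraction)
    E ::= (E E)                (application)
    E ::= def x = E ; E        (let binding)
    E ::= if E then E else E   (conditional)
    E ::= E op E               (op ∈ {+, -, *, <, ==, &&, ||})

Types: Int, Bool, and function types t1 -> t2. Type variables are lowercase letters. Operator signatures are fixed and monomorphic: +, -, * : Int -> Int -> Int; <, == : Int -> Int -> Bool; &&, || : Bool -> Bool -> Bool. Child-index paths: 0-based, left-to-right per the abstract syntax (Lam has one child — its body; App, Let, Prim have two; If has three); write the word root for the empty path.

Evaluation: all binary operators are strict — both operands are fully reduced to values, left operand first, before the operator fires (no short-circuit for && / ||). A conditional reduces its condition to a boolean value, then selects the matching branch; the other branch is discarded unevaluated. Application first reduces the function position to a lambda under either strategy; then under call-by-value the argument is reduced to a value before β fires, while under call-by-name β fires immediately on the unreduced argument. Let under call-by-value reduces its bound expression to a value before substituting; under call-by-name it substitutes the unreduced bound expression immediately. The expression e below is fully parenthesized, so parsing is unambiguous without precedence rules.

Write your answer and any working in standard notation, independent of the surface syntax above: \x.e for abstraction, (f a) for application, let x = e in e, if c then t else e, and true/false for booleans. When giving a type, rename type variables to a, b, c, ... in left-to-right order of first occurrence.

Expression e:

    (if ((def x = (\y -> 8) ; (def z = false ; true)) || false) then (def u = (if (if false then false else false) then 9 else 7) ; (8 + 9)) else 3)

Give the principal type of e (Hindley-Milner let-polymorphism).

Answer: Int

Working:
\y._ : a -> Int
let x : forall. a -> Int
let z : Bool
  unify Bool ~ Bool
  unify Bool ~ Bool
  unify Bool ~ Bool
  unify Bool ~ Bool
  unify Bool ~ Bool
  unify Bool ~ Bool
  unify Int ~ Int
let u : Int
  unify Int ~ Int
  unify Int ~ Int
  unify Int ~ Int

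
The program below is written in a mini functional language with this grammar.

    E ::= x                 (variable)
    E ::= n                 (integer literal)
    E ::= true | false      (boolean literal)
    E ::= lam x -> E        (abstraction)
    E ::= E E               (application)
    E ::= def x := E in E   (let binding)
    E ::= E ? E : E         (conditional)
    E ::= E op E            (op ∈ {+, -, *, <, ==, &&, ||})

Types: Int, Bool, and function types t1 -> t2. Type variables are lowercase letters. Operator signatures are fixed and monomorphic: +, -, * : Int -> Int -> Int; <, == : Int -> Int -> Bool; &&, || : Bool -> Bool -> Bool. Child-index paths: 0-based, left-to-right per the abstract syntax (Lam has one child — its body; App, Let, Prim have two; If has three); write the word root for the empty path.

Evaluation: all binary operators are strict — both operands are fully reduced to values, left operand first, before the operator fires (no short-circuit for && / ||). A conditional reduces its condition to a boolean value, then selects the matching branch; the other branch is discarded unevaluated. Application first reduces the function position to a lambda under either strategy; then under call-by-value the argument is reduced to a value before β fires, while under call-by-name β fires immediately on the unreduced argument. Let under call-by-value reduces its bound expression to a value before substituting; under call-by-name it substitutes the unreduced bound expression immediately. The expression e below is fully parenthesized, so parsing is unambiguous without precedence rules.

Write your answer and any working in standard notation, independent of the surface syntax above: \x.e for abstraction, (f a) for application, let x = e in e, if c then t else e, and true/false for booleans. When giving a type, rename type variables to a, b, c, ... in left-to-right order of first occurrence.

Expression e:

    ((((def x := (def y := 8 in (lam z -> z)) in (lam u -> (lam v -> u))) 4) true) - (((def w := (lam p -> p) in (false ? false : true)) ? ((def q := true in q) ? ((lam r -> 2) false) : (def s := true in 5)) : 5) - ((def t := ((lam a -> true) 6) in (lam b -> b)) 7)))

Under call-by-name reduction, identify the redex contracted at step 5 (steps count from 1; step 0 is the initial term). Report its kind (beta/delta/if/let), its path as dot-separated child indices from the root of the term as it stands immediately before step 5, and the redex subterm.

Trace:
step 0: ((((let x = (let y = 8 in (\z.z)) in (\u.(\v.u))) 4) true) - ((if (let w = (\p.p) in (if false then false else true)) then (if (let q = true in q) then ((\r.2) false) else (let s = true in 5)) else 5) - ((let t = ((\a.true) 6) in (\b.b)) 7)))
step 1: [let@0.0.0] ((((\u.(\v.u)) 4) true) - ((if (let w = (\p.p) in (if false then false else true)) then (if (let q = true in q) then ((\r.2) false) else (let s = true in 5)) else 5) - ((let t = ((\a.true) 6) in (\b.b)) 7)))
step 2: [beta@0.0] (((\v.4) true) - ((if (let w = (\p.p) in (if false then false else true)) then (if (let q = true in q) then ((\r.2) false) else (let s = true in 5)) else 5) - ((let t = ((\a.true) 6) in (\b.b)) 7)))
step 3: [beta@0] (4 - ((if (let w = (\p.p) in (if false then false else true)) then (if (let q = true in q) then ((\r.2) false) else (let s = true in 5)) else 5) - ((let t = ((\a.true) 6) in (\b.b)) 7)))
step 4: [let@1.0.0] (4 - ((if (if false then false else true) then (if (let q = true in q) then ((\r.2) false) else (let s = true in 5)) else 5) - ((let t = ((\a.true) 6) in (\b.b)) 7)))
step 5: [if@1.0.0] (4 - ((if true then (if (let q = true in q) then ((\r.2) false) else (let s = true in 5)) else 5) - ((let t = ((\a.true) 6) in (\b.b)) 7)))

Answer: if at 1.0.0 : (if false then false else true)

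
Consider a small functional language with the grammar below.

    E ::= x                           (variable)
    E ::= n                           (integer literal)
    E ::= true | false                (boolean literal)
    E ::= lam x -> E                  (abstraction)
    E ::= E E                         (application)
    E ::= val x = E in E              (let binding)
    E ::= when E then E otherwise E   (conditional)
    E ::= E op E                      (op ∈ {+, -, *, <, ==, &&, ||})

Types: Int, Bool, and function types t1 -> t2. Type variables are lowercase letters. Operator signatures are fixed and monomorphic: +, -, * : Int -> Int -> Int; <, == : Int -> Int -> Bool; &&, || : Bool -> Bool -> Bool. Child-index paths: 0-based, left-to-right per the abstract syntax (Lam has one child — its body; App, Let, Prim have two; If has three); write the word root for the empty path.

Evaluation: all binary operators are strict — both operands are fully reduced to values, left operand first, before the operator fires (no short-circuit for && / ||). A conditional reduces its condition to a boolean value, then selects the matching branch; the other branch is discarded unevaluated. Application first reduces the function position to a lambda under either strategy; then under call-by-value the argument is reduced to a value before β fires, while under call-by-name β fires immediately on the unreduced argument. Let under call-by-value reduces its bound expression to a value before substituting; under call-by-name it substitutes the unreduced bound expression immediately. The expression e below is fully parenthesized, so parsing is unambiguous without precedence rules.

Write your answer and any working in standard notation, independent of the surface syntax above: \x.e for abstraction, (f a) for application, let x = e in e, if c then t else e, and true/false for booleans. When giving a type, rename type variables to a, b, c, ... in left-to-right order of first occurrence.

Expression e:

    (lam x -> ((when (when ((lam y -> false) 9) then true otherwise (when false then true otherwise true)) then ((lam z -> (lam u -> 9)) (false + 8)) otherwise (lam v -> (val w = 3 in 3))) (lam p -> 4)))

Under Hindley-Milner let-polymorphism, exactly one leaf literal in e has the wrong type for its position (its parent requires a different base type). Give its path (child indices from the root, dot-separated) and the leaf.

Derivation:
\y._ : b -> Bool
  unify b -> Bool ~ Int -> c
  unify b ~ Int
  unify Bool ~ c
_ _ : Bool
  unify Bool ~ Bool
  unify Bool ~ Bool
  unify Bool ~ Bool
  unify Bool ~ Bool
  unify Bool ~ Bool
\u._ : e -> Int
\z._ : d -> e -> Int
  unify Bool ~ Int
  FAIL: mismatch Bool ~ Int

Answer: 0.0.1.1.0 : false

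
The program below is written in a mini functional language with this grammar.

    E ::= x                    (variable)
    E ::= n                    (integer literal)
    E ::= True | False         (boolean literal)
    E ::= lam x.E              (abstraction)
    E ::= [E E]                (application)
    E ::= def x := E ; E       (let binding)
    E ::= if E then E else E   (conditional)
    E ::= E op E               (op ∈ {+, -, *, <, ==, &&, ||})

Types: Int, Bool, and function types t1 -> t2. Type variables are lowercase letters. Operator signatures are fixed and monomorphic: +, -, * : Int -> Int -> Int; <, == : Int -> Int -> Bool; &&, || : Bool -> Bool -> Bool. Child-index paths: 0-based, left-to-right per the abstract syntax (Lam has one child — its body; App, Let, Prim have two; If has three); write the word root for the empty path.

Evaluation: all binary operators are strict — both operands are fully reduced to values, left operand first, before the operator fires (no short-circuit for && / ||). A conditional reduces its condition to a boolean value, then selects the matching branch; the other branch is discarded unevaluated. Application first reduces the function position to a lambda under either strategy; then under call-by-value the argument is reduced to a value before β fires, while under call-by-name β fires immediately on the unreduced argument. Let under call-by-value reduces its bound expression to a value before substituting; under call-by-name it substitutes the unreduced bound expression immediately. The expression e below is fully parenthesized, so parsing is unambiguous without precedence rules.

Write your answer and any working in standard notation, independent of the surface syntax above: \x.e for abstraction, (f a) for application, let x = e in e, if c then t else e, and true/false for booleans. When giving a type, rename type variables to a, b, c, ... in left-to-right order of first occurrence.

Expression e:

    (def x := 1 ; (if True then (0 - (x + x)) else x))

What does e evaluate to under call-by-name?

Answer: -2

Derivation:
step 0: (let x = 1 in (if true then (0 - (x + x)) else x))
step 1: [let@root] (if true then (0 - (1 + 1)) else 1)
step 2: [if@root] (0 - (1 + 1))
step 3: [delta@1] (0 - 2)
step 4: [delta@root] -2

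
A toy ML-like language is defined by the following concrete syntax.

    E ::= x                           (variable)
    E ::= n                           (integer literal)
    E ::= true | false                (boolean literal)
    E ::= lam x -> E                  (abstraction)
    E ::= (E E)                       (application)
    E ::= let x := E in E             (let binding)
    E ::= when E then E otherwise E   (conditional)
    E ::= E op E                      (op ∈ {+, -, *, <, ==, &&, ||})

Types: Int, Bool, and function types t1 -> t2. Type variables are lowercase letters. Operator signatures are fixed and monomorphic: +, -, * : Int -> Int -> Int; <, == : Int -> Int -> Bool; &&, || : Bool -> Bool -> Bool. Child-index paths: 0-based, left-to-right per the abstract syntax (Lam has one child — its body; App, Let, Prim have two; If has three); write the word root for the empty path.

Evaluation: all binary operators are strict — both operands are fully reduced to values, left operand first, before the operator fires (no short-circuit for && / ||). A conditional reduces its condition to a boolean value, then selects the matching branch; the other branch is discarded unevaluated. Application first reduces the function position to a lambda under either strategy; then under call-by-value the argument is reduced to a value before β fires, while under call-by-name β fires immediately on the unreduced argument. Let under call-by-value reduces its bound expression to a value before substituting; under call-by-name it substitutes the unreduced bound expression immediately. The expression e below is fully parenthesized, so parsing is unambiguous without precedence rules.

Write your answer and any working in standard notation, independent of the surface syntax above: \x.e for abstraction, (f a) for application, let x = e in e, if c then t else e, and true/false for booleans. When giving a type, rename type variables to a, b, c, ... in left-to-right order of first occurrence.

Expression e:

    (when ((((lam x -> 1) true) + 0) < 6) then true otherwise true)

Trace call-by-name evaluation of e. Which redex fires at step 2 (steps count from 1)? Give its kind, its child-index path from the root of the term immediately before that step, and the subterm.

Working:
step 0: (if ((((\x.1) true) + 0) < 6) then true else true)
step 1: [beta@0.0.0] (if ((1 + 0) < 6) then true else true)
step 2: [delta@0.0] (if (1 < 6) then true else true)

Answer: delta at 0.0 : (1 + 0)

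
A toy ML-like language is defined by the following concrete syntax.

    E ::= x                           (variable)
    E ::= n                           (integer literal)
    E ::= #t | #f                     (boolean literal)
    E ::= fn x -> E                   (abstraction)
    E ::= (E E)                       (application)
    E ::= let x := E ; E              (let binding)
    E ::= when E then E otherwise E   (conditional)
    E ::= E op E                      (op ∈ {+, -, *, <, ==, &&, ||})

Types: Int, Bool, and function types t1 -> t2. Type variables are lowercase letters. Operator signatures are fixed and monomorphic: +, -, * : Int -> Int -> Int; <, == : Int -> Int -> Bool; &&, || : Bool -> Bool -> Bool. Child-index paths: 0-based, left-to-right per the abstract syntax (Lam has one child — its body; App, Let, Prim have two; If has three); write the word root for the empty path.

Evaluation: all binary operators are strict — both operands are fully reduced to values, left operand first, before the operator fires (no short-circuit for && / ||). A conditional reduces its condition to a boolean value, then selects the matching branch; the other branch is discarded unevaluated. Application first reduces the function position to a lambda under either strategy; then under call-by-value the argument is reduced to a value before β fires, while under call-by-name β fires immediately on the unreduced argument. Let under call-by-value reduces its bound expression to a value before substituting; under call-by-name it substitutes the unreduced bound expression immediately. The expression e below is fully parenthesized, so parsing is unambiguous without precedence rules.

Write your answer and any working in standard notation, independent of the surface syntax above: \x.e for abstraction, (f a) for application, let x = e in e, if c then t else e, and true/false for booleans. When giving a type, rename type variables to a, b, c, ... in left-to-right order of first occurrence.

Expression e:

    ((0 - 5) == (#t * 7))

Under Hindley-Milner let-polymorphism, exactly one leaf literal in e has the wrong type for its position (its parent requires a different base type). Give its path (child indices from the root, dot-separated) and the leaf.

Trace:
  unify Int ~ Int
  unify Int ~ Int
  unify Int ~ Int
  unify Bool ~ Int
  FAIL: mismatch Bool ~ Int

Answer: 1.0 : true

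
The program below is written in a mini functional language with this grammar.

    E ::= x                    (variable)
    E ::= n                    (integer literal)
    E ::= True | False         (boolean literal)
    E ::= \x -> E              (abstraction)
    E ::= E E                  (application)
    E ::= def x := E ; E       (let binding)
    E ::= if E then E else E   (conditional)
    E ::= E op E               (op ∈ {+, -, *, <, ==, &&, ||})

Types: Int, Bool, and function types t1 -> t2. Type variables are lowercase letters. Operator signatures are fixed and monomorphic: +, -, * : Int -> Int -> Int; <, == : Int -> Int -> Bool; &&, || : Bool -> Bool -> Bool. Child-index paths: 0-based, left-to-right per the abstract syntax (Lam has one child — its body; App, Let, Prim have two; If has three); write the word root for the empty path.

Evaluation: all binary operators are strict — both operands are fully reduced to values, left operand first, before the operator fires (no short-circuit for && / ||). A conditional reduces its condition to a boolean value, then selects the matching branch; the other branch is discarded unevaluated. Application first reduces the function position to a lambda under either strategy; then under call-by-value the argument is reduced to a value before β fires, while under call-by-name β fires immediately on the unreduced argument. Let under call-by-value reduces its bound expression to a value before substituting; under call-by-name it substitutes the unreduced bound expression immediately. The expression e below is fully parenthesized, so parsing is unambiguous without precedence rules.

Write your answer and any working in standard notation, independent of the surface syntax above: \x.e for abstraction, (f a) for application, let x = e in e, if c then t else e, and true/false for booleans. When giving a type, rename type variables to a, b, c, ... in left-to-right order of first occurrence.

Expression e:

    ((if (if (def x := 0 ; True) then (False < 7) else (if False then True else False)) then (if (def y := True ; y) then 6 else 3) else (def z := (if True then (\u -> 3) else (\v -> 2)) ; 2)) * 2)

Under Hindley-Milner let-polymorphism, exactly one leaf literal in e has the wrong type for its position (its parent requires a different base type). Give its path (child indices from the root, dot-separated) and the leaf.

Answer: 0.0.1.0 : false

Derivation:
let x : Int
  unify Bool ~ Bool
  unify Bool ~ Int
  FAIL: mismatch Bool ~ Int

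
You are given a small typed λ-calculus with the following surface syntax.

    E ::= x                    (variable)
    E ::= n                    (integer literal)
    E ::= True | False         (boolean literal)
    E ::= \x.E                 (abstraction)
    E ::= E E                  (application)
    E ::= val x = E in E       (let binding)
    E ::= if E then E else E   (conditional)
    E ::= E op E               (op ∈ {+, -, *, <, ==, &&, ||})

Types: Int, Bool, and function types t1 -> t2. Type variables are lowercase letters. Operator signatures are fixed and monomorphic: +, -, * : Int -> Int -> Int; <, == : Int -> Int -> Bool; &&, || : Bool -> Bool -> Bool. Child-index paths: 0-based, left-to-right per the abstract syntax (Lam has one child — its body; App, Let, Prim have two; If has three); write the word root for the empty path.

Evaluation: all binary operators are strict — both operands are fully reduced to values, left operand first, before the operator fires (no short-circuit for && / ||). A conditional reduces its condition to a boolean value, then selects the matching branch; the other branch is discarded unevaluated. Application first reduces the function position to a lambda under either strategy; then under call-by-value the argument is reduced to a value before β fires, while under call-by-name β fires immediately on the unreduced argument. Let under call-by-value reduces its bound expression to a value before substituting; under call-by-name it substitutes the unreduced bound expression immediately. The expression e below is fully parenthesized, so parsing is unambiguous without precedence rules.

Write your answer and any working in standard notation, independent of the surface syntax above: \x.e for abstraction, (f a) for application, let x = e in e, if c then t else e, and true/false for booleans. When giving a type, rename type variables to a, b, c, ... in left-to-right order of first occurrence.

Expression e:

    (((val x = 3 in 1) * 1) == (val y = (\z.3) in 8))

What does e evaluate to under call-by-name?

Answer: false

Trace:
step 0: (((let x = 3 in 1) * 1) == (let y = (\z.3) in 8))
step 1: [let@0.0] ((1 * 1) == (let y = (\z.3) in 8))
step 2: [delta@0] (1 == (let y = (\z.3) in 8))
step 3: [let@1] (1 == 8)
step 4: [delta@root] false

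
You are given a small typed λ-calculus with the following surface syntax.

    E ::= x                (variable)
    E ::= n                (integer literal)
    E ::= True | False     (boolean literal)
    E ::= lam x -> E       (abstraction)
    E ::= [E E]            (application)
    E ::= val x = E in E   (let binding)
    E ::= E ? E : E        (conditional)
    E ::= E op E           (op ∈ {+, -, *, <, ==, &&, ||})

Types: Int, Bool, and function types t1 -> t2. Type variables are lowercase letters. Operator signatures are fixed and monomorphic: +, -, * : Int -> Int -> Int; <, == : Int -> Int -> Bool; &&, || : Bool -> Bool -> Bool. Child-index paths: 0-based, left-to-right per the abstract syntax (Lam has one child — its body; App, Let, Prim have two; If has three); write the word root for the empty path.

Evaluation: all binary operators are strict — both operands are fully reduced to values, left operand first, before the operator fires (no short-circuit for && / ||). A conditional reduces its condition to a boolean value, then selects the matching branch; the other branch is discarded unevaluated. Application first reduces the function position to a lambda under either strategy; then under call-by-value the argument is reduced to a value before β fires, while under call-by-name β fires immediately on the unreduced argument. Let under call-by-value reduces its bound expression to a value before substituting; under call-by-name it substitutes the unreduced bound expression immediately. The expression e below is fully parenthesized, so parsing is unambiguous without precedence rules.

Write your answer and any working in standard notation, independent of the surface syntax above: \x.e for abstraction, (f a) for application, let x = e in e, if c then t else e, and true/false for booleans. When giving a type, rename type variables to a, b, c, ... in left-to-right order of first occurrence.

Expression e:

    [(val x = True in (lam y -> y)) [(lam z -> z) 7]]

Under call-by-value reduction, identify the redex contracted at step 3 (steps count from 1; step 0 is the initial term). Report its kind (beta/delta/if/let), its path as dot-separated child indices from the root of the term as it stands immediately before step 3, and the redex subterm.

Working:
step 0: ((let x = true in (\y.y)) ((\z.z) 7))
step 1: [let@0] ((\y.y) ((\z.z) 7))
step 2: [beta@1] ((\y.y) 7)
step 3: [beta@root] 7

Answer: beta at root : ((\y.y) 7)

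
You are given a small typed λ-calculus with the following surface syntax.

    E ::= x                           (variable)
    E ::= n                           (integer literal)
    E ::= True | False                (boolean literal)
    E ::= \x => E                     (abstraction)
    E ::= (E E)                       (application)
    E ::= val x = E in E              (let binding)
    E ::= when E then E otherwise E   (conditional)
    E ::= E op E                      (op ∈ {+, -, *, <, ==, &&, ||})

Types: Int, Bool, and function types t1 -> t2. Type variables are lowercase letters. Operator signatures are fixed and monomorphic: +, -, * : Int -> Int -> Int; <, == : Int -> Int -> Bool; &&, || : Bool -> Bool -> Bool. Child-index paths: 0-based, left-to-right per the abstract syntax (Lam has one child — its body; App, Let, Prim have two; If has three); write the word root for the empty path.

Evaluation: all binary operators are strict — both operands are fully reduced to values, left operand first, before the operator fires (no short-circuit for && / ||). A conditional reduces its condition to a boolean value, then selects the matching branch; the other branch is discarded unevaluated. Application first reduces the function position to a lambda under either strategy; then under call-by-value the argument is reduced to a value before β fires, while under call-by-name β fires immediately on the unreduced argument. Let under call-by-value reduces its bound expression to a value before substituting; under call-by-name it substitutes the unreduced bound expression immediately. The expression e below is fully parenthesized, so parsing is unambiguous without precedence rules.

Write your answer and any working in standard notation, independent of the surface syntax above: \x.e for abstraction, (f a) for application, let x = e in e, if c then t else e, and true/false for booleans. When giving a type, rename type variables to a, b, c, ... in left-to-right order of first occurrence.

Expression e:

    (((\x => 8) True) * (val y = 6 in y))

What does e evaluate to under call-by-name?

Trace:
step 0: (((\x.8) true) * (let y = 6 in y))
step 1: [beta@0] (8 * (let y = 6 in y))
step 2: [let@1] (8 * 6)
step 3: [delta@root] 48

Answer: 48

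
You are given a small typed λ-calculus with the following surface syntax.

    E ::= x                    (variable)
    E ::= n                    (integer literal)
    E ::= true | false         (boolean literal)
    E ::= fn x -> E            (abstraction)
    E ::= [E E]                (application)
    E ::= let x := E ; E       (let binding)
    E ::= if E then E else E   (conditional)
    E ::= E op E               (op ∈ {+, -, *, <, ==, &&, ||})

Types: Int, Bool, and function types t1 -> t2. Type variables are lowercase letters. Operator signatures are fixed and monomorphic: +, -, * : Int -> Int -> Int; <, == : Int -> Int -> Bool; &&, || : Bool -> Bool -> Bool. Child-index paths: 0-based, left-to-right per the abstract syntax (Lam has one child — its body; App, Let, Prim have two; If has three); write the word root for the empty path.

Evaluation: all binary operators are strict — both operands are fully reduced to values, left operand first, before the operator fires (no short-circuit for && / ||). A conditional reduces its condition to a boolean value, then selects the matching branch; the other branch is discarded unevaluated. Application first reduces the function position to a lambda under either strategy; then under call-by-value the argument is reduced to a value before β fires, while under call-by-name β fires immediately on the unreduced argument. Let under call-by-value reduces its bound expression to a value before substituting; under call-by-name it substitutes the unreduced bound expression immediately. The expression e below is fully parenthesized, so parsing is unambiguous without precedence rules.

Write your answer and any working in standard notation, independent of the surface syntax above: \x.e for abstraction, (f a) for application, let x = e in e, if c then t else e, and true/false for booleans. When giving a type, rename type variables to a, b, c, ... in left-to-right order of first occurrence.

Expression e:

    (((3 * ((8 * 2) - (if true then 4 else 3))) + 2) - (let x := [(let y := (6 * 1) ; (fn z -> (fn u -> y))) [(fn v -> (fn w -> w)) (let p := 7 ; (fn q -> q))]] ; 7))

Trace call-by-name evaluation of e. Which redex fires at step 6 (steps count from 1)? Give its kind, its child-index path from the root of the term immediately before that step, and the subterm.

Answer: let at 1 : (let x = ((let y = (6 * 1) in (\z.(\u.y))) ((\v.(\w.w)) (let p = 7 in (\q.q)))) in 7)

Derivation:
step 0: (((3 * ((8 * 2) - (if true then 4 else 3))) + 2) - (let x = ((let y = (6 * 1) in (\z.(\u.y))) ((\v.(\w.w)) (let p = 7 in (\q.q)))) in 7))
step 1: [delta@0.0.1.0] (((3 * (16 - (if true then 4 else 3))) + 2) - (let x = ((let y = (6 * 1) in (\z.(\u.y))) ((\v.(\w.w)) (let p = 7 in (\q.q)))) in 7))
step 2: [if@0.0.1.1] (((3 * (16 - 4)) + 2) - (let x = ((let y = (6 * 1) in (\z.(\u.y))) ((\v.(\w.w)) (let p = 7 in (\q.q)))) in 7))
step 3: [delta@0.0.1] (((3 * 12) + 2) - (let x = ((let y = (6 * 1) in (\z.(\u.y))) ((\v.(\w.w)) (let p = 7 in (\q.q)))) in 7))
step 4: [delta@0.0] ((36 + 2) - (let x = ((let y = (6 * 1) in (\z.(\u.y))) ((\v.(\w.w)) (let p = 7 in (\q.q)))) in 7))
step 5: [delta@0] (38 - (let x = ((let y = (6 * 1) in (\z.(\u.y))) ((\v.(\w.w)) (let p = 7 in (\q.q)))) in 7))
step 6: [let@1] (38 - 7)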